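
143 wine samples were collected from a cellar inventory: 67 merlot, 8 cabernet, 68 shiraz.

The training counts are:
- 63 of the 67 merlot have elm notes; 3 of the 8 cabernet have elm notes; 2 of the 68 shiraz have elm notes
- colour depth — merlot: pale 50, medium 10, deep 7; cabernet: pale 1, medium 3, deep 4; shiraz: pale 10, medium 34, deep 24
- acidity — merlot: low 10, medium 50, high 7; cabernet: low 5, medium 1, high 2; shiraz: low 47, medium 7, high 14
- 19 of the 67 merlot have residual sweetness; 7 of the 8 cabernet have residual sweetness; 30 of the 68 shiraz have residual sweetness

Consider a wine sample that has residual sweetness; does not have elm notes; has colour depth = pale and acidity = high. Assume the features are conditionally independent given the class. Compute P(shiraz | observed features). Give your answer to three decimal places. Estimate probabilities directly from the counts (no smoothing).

0.797

merlot: (67/143) × (4/67) × (50/67) × (7/67) × (19/67) ≈ 0.000618474
cabernet: (8/143) × (5/8) × (1/8) × (2/8) × (7/8) ≈ 0.000956075
shiraz: (68/143) × (66/68) × (10/68) × (14/68) × (30/68) ≈ 0.00616496
P(shiraz | x) = 0.00616496 / 0.007739509 ≈ 0.797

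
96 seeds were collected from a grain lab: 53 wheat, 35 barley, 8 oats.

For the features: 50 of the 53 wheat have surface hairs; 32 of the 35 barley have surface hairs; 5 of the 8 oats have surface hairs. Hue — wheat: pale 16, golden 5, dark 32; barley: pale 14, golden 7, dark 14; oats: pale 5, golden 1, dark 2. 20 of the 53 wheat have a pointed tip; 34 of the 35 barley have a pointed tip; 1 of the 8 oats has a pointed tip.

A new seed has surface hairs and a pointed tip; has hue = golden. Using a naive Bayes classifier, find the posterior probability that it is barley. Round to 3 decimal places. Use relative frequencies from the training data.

0.770

wheat: (53/96) × (50/53) × (5/53) × (20/53) ≈ 0.0185416
barley: (35/96) × (32/35) × (7/35) × (34/35) ≈ 0.0647619
oats: (8/96) × (5/8) × (1/8) × (1/8) ≈ 0.000813802
P(barley | x) = 0.0647619 / 0.084117302 ≈ 0.770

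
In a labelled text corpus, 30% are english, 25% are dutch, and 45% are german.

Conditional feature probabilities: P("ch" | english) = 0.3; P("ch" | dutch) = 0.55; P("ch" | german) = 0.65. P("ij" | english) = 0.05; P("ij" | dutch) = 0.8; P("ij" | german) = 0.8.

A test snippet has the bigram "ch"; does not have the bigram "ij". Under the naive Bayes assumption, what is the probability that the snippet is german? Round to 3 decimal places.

english: 0.3 × 0.3 × (1−0.05) = 0.0855
dutch: 0.25 × 0.55 × (1−0.8) = 0.0275
german: 0.45 × 0.65 × (1−0.8) = 0.0585
P(german | x) = 0.0585 / 0.1715 ≈ 0.341

0.341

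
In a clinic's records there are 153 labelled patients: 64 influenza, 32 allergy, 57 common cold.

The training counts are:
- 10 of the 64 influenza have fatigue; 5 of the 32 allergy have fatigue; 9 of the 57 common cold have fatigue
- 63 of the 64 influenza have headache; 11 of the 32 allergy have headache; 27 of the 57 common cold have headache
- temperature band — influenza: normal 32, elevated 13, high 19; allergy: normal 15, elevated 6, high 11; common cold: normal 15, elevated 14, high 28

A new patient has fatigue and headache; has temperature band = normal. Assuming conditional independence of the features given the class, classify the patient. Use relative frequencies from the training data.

influenza: (64/153) × (10/64) × (63/64) × (32/64) ≈ 0.0321691
allergy: (32/153) × (5/32) × (11/32) × (15/32) ≈ 0.00526578
common cold: (57/153) × (9/57) × (27/57) × (15/57) ≈ 0.00733257
Highest score → influenza.

influenza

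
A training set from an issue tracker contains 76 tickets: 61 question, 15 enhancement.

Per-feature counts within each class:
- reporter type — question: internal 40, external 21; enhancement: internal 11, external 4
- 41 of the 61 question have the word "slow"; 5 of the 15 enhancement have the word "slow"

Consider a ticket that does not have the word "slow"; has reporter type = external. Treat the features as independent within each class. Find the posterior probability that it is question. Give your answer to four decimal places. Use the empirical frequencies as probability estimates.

question: (61/76) × (21/61) × (20/61) ≈ 0.0905953
enhancement: (15/76) × (4/15) × (10/15) ≈ 0.0350877
P(question | x) = 0.0905953 / 0.125683 ≈ 0.7208

0.7208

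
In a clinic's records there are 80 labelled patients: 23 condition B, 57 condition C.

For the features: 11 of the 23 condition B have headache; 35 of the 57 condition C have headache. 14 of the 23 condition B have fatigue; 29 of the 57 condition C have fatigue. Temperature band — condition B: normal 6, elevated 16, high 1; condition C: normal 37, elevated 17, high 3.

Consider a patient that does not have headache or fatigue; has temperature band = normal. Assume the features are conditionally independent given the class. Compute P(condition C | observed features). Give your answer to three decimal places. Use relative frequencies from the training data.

0.851

condition B: (23/80) × (12/23) × (9/23) × (6/23) ≈ 0.0153119
condition C: (57/80) × (22/57) × (28/57) × (37/57) ≈ 0.0876885
P(condition C | x) = 0.0876885 / 0.1030004 ≈ 0.851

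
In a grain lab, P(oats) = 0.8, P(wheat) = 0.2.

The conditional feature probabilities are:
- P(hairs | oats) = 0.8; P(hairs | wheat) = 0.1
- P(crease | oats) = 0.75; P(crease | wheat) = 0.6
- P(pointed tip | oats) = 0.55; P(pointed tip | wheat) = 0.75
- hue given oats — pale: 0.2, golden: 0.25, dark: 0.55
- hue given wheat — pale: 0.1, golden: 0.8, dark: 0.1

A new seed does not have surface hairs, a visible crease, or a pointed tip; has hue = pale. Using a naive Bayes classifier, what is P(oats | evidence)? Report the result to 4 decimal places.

0.6667

oats: 0.8 × (1−0.8) × (1−0.75) × (1−0.55) × 0.2 = 0.0036
wheat: 0.2 × (1−0.1) × (1−0.6) × (1−0.75) × 0.1 = 0.0018
P(oats | x) = 0.0036 / 0.0054 ≈ 0.6667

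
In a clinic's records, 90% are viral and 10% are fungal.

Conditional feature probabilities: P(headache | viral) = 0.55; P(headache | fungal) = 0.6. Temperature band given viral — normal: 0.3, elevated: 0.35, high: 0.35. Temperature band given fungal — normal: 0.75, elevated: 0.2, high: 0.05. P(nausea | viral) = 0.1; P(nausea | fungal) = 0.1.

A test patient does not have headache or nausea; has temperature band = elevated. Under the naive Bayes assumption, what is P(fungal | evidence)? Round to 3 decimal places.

0.053

viral: 0.9 × (1−0.55) × 0.35 × (1−0.1) = 0.127575
fungal: 0.1 × (1−0.6) × 0.2 × (1−0.1) = 0.0072
P(fungal | x) = 0.0072 / 0.134775 ≈ 0.053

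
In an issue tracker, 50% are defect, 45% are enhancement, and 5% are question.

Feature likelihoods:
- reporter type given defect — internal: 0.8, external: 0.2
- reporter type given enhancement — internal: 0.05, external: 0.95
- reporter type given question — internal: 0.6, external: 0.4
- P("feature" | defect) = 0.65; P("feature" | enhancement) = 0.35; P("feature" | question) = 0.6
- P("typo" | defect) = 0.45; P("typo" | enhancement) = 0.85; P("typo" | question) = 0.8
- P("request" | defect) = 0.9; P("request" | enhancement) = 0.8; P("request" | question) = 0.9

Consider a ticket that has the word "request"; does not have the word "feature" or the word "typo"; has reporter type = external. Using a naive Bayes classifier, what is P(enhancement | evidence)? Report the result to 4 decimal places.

defect: 0.5 × 0.2 × (1−0.65) × (1−0.45) × 0.9 = 0.017325
enhancement: 0.45 × 0.95 × (1−0.35) × (1−0.85) × 0.8 = 0.033345
question: 0.05 × 0.4 × (1−0.6) × (1−0.8) × 0.9 = 0.00144
P(enhancement | x) = 0.033345 / 0.05211 ≈ 0.6399

0.6399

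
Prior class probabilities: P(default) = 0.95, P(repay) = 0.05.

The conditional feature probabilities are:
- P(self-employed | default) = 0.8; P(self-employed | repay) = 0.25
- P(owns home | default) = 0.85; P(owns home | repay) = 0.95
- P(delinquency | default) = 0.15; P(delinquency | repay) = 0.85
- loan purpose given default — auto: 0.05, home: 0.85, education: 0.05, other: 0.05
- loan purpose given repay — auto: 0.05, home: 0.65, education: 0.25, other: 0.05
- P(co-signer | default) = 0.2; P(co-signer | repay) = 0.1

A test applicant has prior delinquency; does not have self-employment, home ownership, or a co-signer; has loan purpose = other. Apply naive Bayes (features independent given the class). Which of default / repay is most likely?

default

default: 0.95 × (1−0.8) × (1−0.85) × 0.15 × 0.05 × (1−0.2) = 0.000171
repay: 0.05 × (1−0.25) × (1−0.95) × 0.85 × 0.05 × (1−0.1) = 0.00007171875
Highest score → default.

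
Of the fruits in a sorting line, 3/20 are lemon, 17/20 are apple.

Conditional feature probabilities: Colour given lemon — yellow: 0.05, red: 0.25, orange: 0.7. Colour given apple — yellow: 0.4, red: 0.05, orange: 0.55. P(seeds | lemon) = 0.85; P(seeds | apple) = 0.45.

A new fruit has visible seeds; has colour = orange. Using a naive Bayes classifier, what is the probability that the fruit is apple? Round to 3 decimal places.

0.702

lemon: 0.15 × 0.7 × 0.85 = 0.08925
apple: 0.85 × 0.55 × 0.45 = 0.210375
P(apple | x) = 0.210375 / 0.299625 ≈ 0.702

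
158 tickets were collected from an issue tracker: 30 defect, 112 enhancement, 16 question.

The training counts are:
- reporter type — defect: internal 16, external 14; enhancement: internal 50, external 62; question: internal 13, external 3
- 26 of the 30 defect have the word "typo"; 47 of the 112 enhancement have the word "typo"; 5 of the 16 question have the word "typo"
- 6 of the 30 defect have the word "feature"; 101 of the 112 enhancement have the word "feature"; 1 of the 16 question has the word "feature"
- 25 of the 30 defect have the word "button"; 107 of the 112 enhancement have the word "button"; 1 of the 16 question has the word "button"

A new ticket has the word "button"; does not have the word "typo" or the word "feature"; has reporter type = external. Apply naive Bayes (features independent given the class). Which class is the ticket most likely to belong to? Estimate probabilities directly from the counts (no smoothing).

enhancement

defect: (30/158) × (14/30) × (4/30) × (24/30) × (25/30) ≈ 0.00787623
enhancement: (112/158) × (62/112) × (65/112) × (11/112) × (107/112) ≈ 0.0213683
question: (16/158) × (3/16) × (11/16) × (15/16) × (1/16) ≈ 0.000764871
Highest score → enhancement.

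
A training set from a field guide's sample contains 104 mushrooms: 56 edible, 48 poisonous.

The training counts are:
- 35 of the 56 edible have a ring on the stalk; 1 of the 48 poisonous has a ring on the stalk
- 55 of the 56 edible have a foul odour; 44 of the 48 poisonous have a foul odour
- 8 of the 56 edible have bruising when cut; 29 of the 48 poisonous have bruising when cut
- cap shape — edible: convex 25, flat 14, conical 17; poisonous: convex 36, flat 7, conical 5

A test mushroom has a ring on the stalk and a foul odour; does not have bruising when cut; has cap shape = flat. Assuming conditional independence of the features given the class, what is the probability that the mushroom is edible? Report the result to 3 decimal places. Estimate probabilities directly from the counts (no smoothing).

0.993

edible: (56/104) × (35/56) × (55/56) × (48/56) × (14/56) ≈ 0.0708276
poisonous: (48/104) × (1/48) × (44/48) × (19/48) × (7/48) ≈ 0.0005088
P(edible | x) = 0.0708276 / 0.0713364 ≈ 0.993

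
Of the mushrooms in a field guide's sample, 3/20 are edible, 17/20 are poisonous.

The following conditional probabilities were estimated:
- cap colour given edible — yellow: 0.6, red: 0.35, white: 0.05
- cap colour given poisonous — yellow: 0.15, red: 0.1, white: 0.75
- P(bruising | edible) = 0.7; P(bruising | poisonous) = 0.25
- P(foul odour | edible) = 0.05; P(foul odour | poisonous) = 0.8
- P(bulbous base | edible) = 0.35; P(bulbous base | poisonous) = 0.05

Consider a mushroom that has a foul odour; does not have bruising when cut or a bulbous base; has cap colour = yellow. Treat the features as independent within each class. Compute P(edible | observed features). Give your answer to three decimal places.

0.012

edible: 0.15 × 0.6 × (1−0.7) × 0.05 × (1−0.35) = 0.0008775
poisonous: 0.85 × 0.15 × (1−0.25) × 0.8 × (1−0.05) = 0.072675
P(edible | x) = 0.0008775 / 0.0735525 ≈ 0.012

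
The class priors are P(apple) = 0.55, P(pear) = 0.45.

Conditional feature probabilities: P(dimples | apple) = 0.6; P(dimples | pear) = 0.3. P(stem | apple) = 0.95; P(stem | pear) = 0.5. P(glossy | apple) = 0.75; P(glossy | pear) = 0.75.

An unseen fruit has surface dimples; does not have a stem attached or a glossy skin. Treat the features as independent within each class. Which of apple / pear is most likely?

apple: 0.55 × 0.6 × (1−0.95) × (1−0.75) = 0.004125
pear: 0.45 × 0.3 × (1−0.5) × (1−0.75) = 0.016875
Highest score → pear.

pear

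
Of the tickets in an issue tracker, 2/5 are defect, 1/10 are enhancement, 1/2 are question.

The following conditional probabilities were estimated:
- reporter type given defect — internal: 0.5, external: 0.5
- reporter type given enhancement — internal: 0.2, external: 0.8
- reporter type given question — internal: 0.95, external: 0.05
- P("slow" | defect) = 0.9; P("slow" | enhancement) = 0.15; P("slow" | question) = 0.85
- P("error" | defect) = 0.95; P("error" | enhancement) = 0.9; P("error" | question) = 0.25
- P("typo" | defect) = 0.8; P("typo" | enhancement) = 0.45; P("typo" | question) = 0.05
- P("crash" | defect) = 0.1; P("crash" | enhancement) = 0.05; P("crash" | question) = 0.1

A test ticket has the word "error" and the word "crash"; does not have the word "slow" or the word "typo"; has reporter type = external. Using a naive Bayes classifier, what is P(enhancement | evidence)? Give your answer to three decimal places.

0.782

defect: 0.4 × 0.5 × (1−0.9) × 0.95 × (1−0.8) × 0.1 = 0.00038
enhancement: 0.1 × 0.8 × (1−0.15) × 0.9 × (1−0.45) × 0.05 = 0.001683
question: 0.5 × 0.05 × (1−0.85) × 0.25 × (1−0.05) × 0.1 = 0.0000890625
P(enhancement | x) = 0.001683 / 0.0021520625 ≈ 0.782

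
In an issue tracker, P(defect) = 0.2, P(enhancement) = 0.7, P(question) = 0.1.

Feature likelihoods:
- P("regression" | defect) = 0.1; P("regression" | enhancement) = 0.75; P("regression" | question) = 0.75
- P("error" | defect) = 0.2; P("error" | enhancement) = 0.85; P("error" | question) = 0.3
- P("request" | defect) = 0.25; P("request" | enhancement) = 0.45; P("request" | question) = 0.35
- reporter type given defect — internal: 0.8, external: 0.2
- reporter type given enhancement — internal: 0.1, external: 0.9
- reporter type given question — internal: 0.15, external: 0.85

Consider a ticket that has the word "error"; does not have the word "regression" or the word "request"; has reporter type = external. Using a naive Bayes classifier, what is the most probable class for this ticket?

defect: 0.2 × (1−0.1) × 0.2 × (1−0.25) × 0.2 = 0.0054
enhancement: 0.7 × (1−0.75) × 0.85 × (1−0.45) × 0.9 = 0.07363125
question: 0.1 × (1−0.75) × 0.3 × (1−0.35) × 0.85 = 0.00414375
Highest score → enhancement.

enhancement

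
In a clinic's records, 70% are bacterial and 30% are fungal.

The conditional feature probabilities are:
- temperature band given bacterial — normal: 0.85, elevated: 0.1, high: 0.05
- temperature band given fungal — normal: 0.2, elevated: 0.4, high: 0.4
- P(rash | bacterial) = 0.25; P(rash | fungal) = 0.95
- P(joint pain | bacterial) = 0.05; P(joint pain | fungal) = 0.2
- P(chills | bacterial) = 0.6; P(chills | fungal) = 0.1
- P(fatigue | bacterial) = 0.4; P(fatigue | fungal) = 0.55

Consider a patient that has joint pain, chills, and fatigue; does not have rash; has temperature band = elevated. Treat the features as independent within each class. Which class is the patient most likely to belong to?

bacterial: 0.7 × 0.1 × (1−0.25) × 0.05 × 0.6 × 0.4 = 0.00063
fungal: 0.3 × 0.4 × (1−0.95) × 0.2 × 0.1 × 0.55 = 0.000066
Highest score → bacterial.

bacterial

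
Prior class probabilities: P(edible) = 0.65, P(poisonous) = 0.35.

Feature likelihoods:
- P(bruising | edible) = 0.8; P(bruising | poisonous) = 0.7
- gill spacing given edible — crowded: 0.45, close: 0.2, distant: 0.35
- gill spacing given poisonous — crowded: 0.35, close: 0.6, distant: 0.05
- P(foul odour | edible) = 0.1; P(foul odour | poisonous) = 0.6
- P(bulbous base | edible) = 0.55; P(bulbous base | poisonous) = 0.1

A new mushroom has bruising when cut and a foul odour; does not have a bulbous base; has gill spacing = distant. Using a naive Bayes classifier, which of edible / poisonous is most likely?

edible: 0.65 × 0.8 × 0.35 × 0.1 × (1−0.55) = 0.00819
poisonous: 0.35 × 0.7 × 0.05 × 0.6 × (1−0.1) = 0.006615
Highest score → edible.

edible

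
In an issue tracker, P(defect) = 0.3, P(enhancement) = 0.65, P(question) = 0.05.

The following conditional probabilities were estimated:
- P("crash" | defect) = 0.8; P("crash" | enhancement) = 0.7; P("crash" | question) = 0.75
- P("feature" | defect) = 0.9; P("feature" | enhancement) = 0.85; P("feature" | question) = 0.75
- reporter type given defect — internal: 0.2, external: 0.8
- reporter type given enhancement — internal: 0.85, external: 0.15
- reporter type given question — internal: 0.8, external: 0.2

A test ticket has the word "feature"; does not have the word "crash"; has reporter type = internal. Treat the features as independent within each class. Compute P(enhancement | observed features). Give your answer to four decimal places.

defect: 0.3 × (1−0.8) × 0.9 × 0.2 = 0.0108
enhancement: 0.65 × (1−0.7) × 0.85 × 0.85 = 0.1408875
question: 0.05 × (1−0.75) × 0.75 × 0.8 = 0.0075
P(enhancement | x) = 0.1408875 / 0.1591875 ≈ 0.8850

0.8850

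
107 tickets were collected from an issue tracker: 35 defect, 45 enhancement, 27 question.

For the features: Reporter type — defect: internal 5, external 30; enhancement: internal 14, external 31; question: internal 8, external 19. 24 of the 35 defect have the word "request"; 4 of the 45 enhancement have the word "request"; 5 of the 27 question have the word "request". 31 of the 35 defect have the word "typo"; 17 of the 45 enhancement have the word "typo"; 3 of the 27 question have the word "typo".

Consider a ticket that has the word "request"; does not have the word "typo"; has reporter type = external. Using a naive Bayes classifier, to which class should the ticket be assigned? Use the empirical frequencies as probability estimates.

question

defect: (35/107) × (30/35) × (24/35) × (4/35) ≈ 0.0219722
enhancement: (45/107) × (31/45) × (4/45) × (28/45) ≈ 0.016024
question: (27/107) × (19/27) × (5/27) × (24/27) ≈ 0.0292296
Highest score → question.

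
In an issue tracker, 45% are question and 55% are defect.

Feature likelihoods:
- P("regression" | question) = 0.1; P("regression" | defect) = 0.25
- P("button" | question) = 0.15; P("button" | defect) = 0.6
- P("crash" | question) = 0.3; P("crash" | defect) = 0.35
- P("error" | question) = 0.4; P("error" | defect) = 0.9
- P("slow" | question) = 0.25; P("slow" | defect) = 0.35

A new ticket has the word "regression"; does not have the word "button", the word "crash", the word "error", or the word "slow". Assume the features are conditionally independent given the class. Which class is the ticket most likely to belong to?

question: 0.45 × 0.1 × (1−0.15) × (1−0.3) × (1−0.4) × (1−0.25) = 0.01204875
defect: 0.55 × 0.25 × (1−0.6) × (1−0.35) × (1−0.9) × (1−0.35) = 0.00232375
Highest score → question.

question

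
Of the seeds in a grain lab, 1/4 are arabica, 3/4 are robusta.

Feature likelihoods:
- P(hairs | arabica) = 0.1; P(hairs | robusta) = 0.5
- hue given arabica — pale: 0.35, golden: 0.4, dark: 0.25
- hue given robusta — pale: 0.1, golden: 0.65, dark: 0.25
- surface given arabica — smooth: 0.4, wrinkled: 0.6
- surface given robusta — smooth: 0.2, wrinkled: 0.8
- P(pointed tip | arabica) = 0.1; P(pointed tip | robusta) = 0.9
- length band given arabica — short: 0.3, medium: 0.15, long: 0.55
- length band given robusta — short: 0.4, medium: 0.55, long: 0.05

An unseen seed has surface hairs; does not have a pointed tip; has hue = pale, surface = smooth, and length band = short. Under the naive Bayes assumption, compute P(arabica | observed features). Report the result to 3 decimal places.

0.759

arabica: 0.25 × 0.1 × 0.35 × 0.4 × (1−0.1) × 0.3 = 0.000945
robusta: 0.75 × 0.5 × 0.1 × 0.2 × (1−0.9) × 0.4 = 0.0003
P(arabica | x) = 0.000945 / 0.001245 ≈ 0.759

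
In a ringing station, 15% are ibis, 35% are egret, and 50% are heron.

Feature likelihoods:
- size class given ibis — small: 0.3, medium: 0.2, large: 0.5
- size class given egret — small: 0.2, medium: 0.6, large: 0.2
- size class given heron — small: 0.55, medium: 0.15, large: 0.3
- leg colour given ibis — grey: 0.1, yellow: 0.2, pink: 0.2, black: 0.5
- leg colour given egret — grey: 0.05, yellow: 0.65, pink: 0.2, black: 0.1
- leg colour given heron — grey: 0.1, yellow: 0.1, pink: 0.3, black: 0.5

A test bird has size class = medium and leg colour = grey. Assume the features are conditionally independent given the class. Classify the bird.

egret

ibis: 0.15 × 0.2 × 0.1 = 0.003
egret: 0.35 × 0.6 × 0.05 = 0.0105
heron: 0.5 × 0.15 × 0.1 = 0.0075
Highest score → egret.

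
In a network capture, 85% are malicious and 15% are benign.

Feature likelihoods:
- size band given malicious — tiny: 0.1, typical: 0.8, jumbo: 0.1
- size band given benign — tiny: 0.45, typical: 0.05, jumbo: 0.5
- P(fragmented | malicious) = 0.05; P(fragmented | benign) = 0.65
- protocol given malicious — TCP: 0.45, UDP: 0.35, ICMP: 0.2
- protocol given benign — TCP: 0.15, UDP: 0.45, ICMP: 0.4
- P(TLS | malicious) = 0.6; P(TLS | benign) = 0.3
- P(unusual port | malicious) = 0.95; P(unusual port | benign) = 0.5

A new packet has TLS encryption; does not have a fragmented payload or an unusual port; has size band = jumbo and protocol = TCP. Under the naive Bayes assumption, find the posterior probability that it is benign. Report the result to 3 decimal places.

malicious: 0.85 × 0.1 × (1−0.05) × 0.45 × 0.6 × (1−0.95) = 0.001090125
benign: 0.15 × 0.5 × (1−0.65) × 0.15 × 0.3 × (1−0.5) = 0.000590625
P(benign | x) = 0.000590625 / 0.00168075 ≈ 0.351

0.351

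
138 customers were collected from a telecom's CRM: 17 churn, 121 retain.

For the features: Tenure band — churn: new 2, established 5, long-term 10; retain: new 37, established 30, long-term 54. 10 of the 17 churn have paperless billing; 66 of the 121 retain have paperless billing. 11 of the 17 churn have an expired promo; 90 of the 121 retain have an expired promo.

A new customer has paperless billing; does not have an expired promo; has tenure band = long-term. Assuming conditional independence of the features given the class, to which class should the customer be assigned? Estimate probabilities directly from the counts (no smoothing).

retain

churn: (17/138) × (10/17) × (10/17) × (6/17) ≈ 0.0150444
retain: (121/138) × (54/121) × (66/121) × (31/121) ≈ 0.0546827
Highest score → retain.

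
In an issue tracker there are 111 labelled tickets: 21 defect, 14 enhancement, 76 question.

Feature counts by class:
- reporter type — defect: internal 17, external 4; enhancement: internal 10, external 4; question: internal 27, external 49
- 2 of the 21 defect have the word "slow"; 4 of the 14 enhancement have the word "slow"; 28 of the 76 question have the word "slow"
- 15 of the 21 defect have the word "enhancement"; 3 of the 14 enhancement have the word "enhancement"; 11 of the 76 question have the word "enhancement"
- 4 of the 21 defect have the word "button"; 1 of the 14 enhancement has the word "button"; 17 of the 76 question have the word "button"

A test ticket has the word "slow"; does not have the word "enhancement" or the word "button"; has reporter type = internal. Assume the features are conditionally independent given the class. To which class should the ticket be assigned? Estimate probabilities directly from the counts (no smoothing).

question

defect: (21/111) × (17/21) × (2/21) × (6/21) × (17/21) ≈ 0.00337364
enhancement: (14/111) × (10/14) × (4/14) × (11/14) × (13/14) ≈ 0.0187797
question: (76/111) × (27/76) × (28/76) × (65/76) × (59/76) ≈ 0.0595009
Highest score → question.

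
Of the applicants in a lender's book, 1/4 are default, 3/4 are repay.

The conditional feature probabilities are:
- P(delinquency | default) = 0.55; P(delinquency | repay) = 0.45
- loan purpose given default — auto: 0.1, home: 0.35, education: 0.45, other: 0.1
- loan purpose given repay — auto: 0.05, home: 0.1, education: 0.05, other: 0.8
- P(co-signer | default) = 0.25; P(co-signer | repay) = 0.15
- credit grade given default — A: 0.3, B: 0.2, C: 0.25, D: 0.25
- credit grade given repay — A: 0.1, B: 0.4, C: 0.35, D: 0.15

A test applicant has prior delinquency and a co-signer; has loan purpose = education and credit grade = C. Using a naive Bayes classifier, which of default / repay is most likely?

default: 0.25 × 0.55 × 0.45 × 0.25 × 0.25 = 0.0038671875
repay: 0.75 × 0.45 × 0.05 × 0.15 × 0.35 = 0.0008859375
Highest score → default.

default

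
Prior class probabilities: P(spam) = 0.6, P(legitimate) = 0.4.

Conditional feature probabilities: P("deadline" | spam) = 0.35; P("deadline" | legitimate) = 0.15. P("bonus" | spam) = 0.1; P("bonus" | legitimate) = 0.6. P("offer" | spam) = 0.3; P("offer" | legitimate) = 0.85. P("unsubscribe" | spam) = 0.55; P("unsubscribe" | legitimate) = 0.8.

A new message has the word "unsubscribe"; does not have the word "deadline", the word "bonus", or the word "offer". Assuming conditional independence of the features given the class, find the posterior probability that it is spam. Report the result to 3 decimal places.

0.892

spam: 0.6 × (1−0.35) × (1−0.1) × (1−0.3) × 0.55 = 0.135135
legitimate: 0.4 × (1−0.15) × (1−0.6) × (1−0.85) × 0.8 = 0.01632
P(spam | x) = 0.135135 / 0.151455 ≈ 0.892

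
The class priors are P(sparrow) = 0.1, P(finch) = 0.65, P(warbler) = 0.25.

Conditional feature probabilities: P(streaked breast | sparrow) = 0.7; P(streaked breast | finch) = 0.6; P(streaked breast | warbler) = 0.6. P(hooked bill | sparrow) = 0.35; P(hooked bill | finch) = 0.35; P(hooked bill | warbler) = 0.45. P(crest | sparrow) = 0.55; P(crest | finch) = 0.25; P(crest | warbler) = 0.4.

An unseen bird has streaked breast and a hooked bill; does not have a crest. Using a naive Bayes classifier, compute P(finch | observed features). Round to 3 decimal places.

0.665

sparrow: 0.1 × 0.7 × 0.35 × (1−0.55) = 0.011025
finch: 0.65 × 0.6 × 0.35 × (1−0.25) = 0.102375
warbler: 0.25 × 0.6 × 0.45 × (1−0.4) = 0.0405
P(finch | x) = 0.102375 / 0.1539 ≈ 0.665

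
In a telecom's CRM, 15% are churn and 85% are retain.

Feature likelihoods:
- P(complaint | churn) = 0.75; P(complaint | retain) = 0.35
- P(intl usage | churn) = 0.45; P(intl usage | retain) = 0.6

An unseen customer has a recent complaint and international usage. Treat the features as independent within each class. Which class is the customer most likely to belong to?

retain

churn: 0.15 × 0.75 × 0.45 = 0.050625
retain: 0.85 × 0.35 × 0.6 = 0.1785
Highest score → retain.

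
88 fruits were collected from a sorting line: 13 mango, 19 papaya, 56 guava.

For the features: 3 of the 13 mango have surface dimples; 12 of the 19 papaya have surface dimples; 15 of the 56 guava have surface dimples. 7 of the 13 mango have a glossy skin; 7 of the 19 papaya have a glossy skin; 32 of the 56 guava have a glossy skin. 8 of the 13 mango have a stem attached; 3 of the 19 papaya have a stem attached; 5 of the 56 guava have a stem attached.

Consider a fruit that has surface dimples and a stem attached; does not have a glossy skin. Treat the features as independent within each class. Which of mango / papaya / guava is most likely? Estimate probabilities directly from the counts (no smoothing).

papaya

mango: (13/88) × (3/13) × (6/13) × (8/13) ≈ 0.00968263
papaya: (19/88) × (12/19) × (12/19) × (3/19) ≈ 0.0135986
guava: (56/88) × (15/56) × (24/56) × (5/56) ≈ 0.0065225
Highest score → papaya.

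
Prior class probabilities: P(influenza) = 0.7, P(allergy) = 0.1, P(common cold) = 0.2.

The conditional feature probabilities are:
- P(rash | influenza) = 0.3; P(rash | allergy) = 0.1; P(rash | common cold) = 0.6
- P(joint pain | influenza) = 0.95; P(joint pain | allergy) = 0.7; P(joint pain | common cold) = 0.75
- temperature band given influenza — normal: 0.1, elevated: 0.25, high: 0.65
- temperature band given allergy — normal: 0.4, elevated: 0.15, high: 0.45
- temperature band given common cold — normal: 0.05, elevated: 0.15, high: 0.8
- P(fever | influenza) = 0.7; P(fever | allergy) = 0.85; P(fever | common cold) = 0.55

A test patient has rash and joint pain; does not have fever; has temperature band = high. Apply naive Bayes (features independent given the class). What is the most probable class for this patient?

influenza

influenza: 0.7 × 0.3 × 0.95 × 0.65 × (1−0.7) = 0.0389025
allergy: 0.1 × 0.1 × 0.7 × 0.45 × (1−0.85) = 0.0004725
common cold: 0.2 × 0.6 × 0.75 × 0.8 × (1−0.55) = 0.0324
Highest score → influenza.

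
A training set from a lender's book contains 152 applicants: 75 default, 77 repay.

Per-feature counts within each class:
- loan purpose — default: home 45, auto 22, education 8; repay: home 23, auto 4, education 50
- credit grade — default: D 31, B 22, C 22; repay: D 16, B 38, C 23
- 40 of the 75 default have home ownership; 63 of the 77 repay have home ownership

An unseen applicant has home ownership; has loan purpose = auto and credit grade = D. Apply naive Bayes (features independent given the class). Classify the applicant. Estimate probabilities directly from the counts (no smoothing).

default

default: (75/152) × (22/75) × (31/75) × (40/75) ≈ 0.0319064
repay: (77/152) × (4/77) × (16/77) × (63/77) ≈ 0.00447399
Highest score → default.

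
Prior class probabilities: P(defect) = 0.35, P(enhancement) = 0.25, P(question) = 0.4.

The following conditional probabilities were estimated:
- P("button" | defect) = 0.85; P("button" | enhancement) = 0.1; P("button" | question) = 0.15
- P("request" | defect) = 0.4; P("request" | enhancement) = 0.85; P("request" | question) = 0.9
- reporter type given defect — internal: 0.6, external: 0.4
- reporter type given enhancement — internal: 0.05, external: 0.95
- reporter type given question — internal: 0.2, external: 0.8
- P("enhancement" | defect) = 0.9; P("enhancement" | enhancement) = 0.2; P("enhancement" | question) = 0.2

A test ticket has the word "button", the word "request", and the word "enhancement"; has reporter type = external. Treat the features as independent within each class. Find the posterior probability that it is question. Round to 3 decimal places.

defect: 0.35 × 0.85 × 0.4 × 0.4 × 0.9 = 0.04284
enhancement: 0.25 × 0.1 × 0.85 × 0.95 × 0.2 = 0.0040375
question: 0.4 × 0.15 × 0.9 × 0.8 × 0.2 = 0.00864
P(question | x) = 0.00864 / 0.0555175 ≈ 0.156

0.156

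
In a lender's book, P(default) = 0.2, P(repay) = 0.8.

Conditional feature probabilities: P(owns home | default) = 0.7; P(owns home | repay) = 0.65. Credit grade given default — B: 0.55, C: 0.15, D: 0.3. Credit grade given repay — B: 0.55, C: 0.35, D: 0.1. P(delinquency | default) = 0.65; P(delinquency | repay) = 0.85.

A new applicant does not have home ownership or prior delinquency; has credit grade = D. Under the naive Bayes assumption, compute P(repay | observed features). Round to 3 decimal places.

default: 0.2 × (1−0.7) × 0.3 × (1−0.65) = 0.0063
repay: 0.8 × (1−0.65) × 0.1 × (1−0.85) = 0.0042
P(repay | x) = 0.0042 / 0.0105 ≈ 0.400

0.400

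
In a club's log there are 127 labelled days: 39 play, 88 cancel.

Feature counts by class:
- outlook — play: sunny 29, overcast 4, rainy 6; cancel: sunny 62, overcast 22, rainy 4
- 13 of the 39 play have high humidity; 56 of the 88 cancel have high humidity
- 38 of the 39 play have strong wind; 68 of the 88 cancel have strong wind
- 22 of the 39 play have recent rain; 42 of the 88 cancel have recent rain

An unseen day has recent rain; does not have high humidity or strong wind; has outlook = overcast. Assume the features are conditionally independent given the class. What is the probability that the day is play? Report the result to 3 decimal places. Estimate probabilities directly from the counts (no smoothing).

play: (39/127) × (4/39) × (26/39) × (1/39) × (22/39) ≈ 0.00030371
cancel: (88/127) × (22/88) × (32/88) × (20/88) × (42/88) ≈ 0.00683282
P(play | x) = 0.00030371 / 0.00713653 ≈ 0.043

0.043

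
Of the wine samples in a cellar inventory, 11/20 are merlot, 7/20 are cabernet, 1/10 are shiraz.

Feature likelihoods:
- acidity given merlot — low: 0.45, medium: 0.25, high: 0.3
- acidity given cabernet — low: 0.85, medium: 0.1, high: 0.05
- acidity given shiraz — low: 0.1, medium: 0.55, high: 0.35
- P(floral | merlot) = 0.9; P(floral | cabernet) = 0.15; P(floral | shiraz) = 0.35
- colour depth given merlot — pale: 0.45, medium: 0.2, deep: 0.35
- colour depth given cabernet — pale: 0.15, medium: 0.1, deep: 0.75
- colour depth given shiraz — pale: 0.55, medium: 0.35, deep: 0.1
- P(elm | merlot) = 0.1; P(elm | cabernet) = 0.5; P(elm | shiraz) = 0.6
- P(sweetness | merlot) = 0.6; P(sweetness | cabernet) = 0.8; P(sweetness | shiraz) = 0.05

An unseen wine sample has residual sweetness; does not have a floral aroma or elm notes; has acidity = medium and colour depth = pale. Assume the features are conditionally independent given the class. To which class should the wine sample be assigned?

merlot

merlot: 0.55 × 0.25 × (1−0.9) × 0.45 × (1−0.1) × 0.6 = 0.00334125
cabernet: 0.35 × 0.1 × (1−0.15) × 0.15 × (1−0.5) × 0.8 = 0.001785
shiraz: 0.1 × 0.55 × (1−0.35) × 0.55 × (1−0.6) × 0.05 = 0.00039325
Highest score → merlot.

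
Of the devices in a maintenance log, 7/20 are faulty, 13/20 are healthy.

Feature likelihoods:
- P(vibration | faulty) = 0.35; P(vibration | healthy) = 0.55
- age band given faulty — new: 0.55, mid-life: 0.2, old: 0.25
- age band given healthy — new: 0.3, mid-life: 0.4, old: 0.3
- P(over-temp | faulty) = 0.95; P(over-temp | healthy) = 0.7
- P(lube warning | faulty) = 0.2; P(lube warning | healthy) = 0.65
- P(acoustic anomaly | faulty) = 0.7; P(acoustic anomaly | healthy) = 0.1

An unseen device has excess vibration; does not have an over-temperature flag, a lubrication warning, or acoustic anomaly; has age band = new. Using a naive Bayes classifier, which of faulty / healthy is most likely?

healthy

faulty: 0.35 × 0.35 × 0.55 × (1−0.95) × (1−0.2) × (1−0.7) = 0.0008085
healthy: 0.65 × 0.55 × 0.3 × (1−0.7) × (1−0.65) × (1−0.1) = 0.010135125
Highest score → healthy.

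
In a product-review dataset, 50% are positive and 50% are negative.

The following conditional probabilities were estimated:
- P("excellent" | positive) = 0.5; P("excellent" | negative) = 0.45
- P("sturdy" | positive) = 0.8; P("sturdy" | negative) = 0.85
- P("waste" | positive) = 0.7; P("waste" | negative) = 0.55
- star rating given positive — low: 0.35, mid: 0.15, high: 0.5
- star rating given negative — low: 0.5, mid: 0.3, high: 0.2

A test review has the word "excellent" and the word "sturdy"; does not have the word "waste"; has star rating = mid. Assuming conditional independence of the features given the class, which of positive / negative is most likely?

negative

positive: 0.5 × 0.5 × 0.8 × (1−0.7) × 0.15 = 0.009
negative: 0.5 × 0.45 × 0.85 × (1−0.55) × 0.3 = 0.02581875
Highest score → negative.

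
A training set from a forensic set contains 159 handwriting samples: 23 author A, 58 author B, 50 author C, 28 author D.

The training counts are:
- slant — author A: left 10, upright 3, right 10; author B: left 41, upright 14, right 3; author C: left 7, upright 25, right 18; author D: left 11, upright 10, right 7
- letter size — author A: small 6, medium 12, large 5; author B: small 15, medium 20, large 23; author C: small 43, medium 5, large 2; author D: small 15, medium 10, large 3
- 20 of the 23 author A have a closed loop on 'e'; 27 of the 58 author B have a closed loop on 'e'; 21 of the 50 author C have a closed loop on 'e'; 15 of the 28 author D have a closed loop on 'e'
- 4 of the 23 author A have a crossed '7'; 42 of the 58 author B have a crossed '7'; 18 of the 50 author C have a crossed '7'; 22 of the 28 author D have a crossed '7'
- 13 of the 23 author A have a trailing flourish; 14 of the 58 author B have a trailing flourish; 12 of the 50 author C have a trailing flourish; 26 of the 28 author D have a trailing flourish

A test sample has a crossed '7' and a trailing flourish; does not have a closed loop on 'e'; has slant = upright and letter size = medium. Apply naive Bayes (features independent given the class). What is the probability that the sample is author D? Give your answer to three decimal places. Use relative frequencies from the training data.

author A: (23/159) × (3/23) × (12/23) × (3/23) × (4/23) × (13/23) ≈ 0.000126217
author B: (58/159) × (14/58) × (20/58) × (31/58) × (42/58) × (14/58) ≈ 0.00283653
author C: (50/159) × (25/50) × (5/50) × (29/50) × (18/50) × (12/50) ≈ 0.000787925
author D: (28/159) × (10/28) × (10/28) × (13/28) × (22/28) × (26/28) ≈ 0.00760869
P(author D | x) = 0.00760869 / 0.011359362 ≈ 0.670

0.670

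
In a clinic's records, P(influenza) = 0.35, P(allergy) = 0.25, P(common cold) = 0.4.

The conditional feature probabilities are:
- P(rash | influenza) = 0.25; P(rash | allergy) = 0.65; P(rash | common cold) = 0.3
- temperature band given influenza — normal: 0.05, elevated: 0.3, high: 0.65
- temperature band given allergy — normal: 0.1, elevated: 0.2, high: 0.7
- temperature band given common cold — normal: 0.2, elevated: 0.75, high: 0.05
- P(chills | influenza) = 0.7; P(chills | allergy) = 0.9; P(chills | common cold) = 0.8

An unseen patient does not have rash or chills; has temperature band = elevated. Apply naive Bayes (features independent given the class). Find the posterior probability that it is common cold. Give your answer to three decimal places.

0.623

influenza: 0.35 × (1−0.25) × 0.3 × (1−0.7) = 0.023625
allergy: 0.25 × (1−0.65) × 0.2 × (1−0.9) = 0.00175
common cold: 0.4 × (1−0.3) × 0.75 × (1−0.8) = 0.042
P(common cold | x) = 0.042 / 0.067375 ≈ 0.623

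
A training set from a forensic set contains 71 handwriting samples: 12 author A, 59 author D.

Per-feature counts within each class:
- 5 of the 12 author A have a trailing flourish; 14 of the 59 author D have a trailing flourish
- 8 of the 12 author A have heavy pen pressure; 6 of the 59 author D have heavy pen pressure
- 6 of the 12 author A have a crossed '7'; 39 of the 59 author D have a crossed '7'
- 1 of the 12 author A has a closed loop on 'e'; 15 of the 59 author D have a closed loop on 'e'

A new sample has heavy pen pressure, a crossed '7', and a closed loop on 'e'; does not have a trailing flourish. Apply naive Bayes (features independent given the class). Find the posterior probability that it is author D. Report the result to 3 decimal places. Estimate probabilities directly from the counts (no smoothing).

author A: (12/71) × (7/12) × (8/12) × (6/12) × (1/12) ≈ 0.00273865
author D: (59/71) × (45/59) × (6/59) × (39/59) × (15/59) ≈ 0.0108319
P(author D | x) = 0.0108319 / 0.01357055 ≈ 0.798

0.798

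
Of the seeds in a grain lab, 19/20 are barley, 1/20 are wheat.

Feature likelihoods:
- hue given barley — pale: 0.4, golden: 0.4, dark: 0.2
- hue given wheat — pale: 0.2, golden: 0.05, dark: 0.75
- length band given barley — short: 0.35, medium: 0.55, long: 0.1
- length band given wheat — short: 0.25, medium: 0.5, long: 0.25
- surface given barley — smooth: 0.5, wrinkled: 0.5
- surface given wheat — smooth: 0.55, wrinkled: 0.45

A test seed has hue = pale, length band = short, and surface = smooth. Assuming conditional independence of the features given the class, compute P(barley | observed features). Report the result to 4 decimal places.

barley: 0.95 × 0.4 × 0.35 × 0.5 = 0.0665
wheat: 0.05 × 0.2 × 0.25 × 0.55 = 0.001375
P(barley | x) = 0.0665 / 0.067875 ≈ 0.9797

0.9797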